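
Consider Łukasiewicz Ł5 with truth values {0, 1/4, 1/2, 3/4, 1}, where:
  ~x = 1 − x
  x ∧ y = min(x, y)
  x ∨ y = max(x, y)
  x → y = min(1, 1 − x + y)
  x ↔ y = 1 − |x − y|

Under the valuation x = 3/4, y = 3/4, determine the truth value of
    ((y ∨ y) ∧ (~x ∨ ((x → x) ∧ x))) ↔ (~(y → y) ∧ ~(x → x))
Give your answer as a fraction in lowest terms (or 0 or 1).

y ∨ y = 3/4 ∨ 3/4 = 3/4
~x = ~3/4 = 1/4
x → x = 3/4 → 3/4 = 1
(x → x) ∧ x = 1 ∧ 3/4 = 3/4
~x ∨ ((x → x) ∧ x) = 1/4 ∨ 3/4 = 3/4
(y ∨ y) ∧ (~x ∨ ((x → x) ∧ x)) = 3/4 ∧ 3/4 = 3/4
y → y = 3/4 → 3/4 = 1
~(y → y) = ~1 = 0
x → x = 3/4 → 3/4 = 1
~(x → x) = ~1 = 0
~(y → y) ∧ ~(x → x) = 0 ∧ 0 = 0
((y ∨ y) ∧ (~x ∨ ((x → x) ∧ x))) ↔ (~(y → y) ∧ ~(x → x)) = 3/4 ↔ 0 = 1/4

1/4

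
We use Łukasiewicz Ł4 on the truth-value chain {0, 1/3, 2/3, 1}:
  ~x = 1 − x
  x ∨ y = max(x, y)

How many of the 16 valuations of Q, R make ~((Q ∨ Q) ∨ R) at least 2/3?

Q = 0, R = 0 ↦ 1  ≥
Q = 0, R = 1/3 ↦ 2/3  ≥
Q = 0, R = 2/3 ↦ 1/3  <
Q = 0, R = 1 ↦ 0  <
Q = 1/3, R = 0 ↦ 2/3  ≥
Q = 1/3, R = 1/3 ↦ 2/3  ≥
Q = 1/3, R = 2/3 ↦ 1/3  <
Q = 1/3, R = 1 ↦ 0  <
Q = 2/3, R = 0 ↦ 1/3  <
Q = 2/3, R = 1/3 ↦ 1/3  <
Q = 2/3, R = 2/3 ↦ 1/3  <
Q = 2/3, R = 1 ↦ 0  <
Q = 1, R = 0 ↦ 0  <
Q = 1, R = 1/3 ↦ 0  <
Q = 1, R = 2/3 ↦ 0  <
Q = 1, R = 1 ↦ 0  <
So 4 of the 16 assignments meet the threshold.

4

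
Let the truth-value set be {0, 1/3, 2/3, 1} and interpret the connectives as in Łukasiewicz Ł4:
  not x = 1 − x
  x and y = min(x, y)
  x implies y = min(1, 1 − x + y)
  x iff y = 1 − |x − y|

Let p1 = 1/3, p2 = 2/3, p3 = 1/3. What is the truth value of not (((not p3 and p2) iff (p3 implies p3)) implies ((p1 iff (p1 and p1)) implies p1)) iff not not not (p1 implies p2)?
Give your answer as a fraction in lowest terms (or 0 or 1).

2/3

not p3 = not 1/3 = 2/3
not p3 and p2 = 2/3 and 2/3 = 2/3
p3 implies p3 = 1/3 implies 1/3 = 1
(not p3 and p2) iff (p3 implies p3) = 2/3 iff 1 = 2/3
p1 and p1 = 1/3 and 1/3 = 1/3
p1 iff (p1 and p1) = 1/3 iff 1/3 = 1
(p1 iff (p1 and p1)) implies p1 = 1 implies 1/3 = 1/3
((not p3 and p2) iff (p3 implies p3)) implies ((p1 iff (p1 and p1)) implies p1) = 2/3 implies 1/3 = 2/3
not (((not p3 and p2) iff (p3 implies p3)) implies ((p1 iff (p1 and p1)) implies p1)) = not 2/3 = 1/3
p1 implies p2 = 1/3 implies 2/3 = 1
not (p1 implies p2) = not 1 = 0
not not (p1 implies p2) = not 0 = 1
not not not (p1 implies p2) = not 1 = 0
not (((not p3 and p2) iff (p3 implies p3)) implies ((p1 iff (p1 and p1)) implies p1)) iff not not not (p1 implies p2) = 1/3 iff 0 = 2/3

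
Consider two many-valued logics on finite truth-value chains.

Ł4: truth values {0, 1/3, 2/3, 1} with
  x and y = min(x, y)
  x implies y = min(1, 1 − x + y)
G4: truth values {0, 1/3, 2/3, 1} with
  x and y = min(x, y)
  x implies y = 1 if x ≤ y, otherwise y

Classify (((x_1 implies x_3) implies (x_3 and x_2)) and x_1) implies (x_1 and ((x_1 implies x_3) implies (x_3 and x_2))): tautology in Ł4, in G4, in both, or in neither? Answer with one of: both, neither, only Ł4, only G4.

both

In Ł4: every assignment gives 1 — tautology.
In G4: every assignment gives 1 — tautology.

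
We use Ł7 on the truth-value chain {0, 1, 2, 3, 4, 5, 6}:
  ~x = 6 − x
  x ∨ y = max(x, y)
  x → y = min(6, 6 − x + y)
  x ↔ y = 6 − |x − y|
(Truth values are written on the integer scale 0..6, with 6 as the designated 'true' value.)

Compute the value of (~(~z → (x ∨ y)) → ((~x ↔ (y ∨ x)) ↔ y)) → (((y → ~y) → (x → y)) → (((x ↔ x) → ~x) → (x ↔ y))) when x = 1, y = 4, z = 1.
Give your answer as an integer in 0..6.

4

~z = ~1 = 5
x ∨ y = 1 ∨ 4 = 4
~z → (x ∨ y) = 5 → 4 = 5
~(~z → (x ∨ y)) = ~5 = 1
~x = ~1 = 5
y ∨ x = 4 ∨ 1 = 4
~x ↔ (y ∨ x) = 5 ↔ 4 = 5
(~x ↔ (y ∨ x)) ↔ y = 5 ↔ 4 = 5
~(~z → (x ∨ y)) → ((~x ↔ (y ∨ x)) ↔ y) = 1 → 5 = 6
~y = ~4 = 2
y → ~y = 4 → 2 = 4
x → y = 1 → 4 = 6
(y → ~y) → (x → y) = 4 → 6 = 6
x ↔ x = 1 ↔ 1 = 6
~x = ~1 = 5
(x ↔ x) → ~x = 6 → 5 = 5
x ↔ y = 1 ↔ 4 = 3
((x ↔ x) → ~x) → (x ↔ y) = 5 → 3 = 4
((y → ~y) → (x → y)) → (((x ↔ x) → ~x) → (x ↔ y)) = 6 → 4 = 4
(~(~z → (x ∨ y)) → ((~x ↔ (y ∨ x)) ↔ y)) → (((y → ~y) → (x → y)) → (((x ↔ x) → ~x) → (x ↔ y))) = 6 → 4 = 4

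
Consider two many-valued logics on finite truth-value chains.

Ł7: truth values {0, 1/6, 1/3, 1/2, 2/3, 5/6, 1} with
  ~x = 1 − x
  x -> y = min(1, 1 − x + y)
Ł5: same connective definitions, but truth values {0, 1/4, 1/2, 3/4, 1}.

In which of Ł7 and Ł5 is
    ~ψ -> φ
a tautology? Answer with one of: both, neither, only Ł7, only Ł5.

neither

In Ł7: at φ = 0, ψ = 0 the value is 0 — not a tautology.
In Ł5: at φ = 0, ψ = 0 the value is 0 — not a tautology.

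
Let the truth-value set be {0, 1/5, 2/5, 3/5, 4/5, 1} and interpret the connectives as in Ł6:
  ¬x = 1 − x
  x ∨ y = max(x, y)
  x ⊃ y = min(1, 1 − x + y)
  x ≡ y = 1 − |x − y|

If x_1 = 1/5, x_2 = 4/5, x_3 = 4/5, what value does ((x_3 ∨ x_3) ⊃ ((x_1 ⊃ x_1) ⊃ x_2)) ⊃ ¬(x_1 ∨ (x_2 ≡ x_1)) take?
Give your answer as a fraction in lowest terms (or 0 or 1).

x_3 ∨ x_3 = 4/5 ∨ 4/5 = 4/5
x_1 ⊃ x_1 = 1/5 ⊃ 1/5 = 1
(x_1 ⊃ x_1) ⊃ x_2 = 1 ⊃ 4/5 = 4/5
(x_3 ∨ x_3) ⊃ ((x_1 ⊃ x_1) ⊃ x_2) = 4/5 ⊃ 4/5 = 1
x_2 ≡ x_1 = 4/5 ≡ 1/5 = 2/5
x_1 ∨ (x_2 ≡ x_1) = 1/5 ∨ 2/5 = 2/5
¬(x_1 ∨ (x_2 ≡ x_1)) = ¬2/5 = 3/5
((x_3 ∨ x_3) ⊃ ((x_1 ⊃ x_1) ⊃ x_2)) ⊃ ¬(x_1 ∨ (x_2 ≡ x_1)) = 1 ⊃ 3/5 = 3/5

3/5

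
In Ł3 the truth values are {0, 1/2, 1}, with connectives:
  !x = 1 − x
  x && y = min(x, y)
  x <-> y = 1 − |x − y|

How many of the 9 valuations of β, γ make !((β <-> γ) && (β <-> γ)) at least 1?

2

β = 0, γ = 0 ↦ 0  <
β = 0, γ = 1/2 ↦ 1/2  <
β = 0, γ = 1 ↦ 1  ≥
β = 1/2, γ = 0 ↦ 1/2  <
β = 1/2, γ = 1/2 ↦ 0  <
β = 1/2, γ = 1 ↦ 1/2  <
β = 1, γ = 0 ↦ 1  ≥
β = 1, γ = 1/2 ↦ 1/2  <
β = 1, γ = 1 ↦ 0  <
So 2 of the 9 assignments meet the threshold.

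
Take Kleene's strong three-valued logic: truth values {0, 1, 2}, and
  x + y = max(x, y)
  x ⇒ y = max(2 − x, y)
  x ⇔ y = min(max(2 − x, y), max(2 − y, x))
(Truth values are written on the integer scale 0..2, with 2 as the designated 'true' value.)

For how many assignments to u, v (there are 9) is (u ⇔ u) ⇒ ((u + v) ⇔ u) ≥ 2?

4

u = 0, v = 0 ↦ 2  ≥
u = 0, v = 1 ↦ 1  <
u = 0, v = 2 ↦ 0  <
u = 1, v = 0 ↦ 1  <
u = 1, v = 1 ↦ 1  <
u = 1, v = 2 ↦ 1  <
u = 2, v = 0 ↦ 2  ≥
u = 2, v = 1 ↦ 2  ≥
u = 2, v = 2 ↦ 2  ≥
So 4 of the 9 assignments meet the threshold.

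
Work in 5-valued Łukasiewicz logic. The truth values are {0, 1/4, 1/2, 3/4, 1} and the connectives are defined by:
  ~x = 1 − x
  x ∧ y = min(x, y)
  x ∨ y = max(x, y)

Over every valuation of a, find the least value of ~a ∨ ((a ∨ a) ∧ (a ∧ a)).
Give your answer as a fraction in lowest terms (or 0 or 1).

1/2

Take a = 1/2:
~a = ~1/2 = 1/2
a ∨ a = 1/2 ∨ 1/2 = 1/2
a ∧ a = 1/2 ∧ 1/2 = 1/2
(a ∨ a) ∧ (a ∧ a) = 1/2 ∧ 1/2 = 1/2
~a ∨ ((a ∨ a) ∧ (a ∧ a)) = 1/2 ∨ 1/2 = 1/2
No assignment yields a value below 1/2, so this is the minimum.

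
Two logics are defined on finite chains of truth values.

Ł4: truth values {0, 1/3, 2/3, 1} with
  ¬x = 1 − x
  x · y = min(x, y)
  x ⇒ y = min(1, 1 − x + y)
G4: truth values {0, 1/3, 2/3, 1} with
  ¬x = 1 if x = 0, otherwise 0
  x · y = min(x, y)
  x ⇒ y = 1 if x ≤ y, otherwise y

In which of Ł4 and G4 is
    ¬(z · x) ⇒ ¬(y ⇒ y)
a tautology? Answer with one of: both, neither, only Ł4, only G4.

In Ł4: at x = 0, y = 0, z = 0 the value is 0 — not a tautology.
In G4: at x = 0, y = 0, z = 0 the value is 0 — not a tautology.

neither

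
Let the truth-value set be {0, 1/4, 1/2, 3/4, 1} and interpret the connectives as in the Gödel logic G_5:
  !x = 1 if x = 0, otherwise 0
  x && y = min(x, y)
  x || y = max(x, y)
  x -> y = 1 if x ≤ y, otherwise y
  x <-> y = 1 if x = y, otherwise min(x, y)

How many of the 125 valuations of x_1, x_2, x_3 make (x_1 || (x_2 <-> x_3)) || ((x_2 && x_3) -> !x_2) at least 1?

value 1: 77 assignments (counts)
value 3/4: 18 assignments
value 1/2: 18 assignments
value 1/4: 12 assignments
So 77 of the 125 assignments meet the threshold.

77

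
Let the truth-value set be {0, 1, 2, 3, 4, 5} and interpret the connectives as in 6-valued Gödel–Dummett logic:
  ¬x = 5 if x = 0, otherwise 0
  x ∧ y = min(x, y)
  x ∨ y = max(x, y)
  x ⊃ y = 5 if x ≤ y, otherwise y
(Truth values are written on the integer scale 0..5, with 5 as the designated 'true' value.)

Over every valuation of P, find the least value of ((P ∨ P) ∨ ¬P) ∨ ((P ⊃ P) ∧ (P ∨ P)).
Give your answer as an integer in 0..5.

Take P = 1:
P ∨ P = 1 ∨ 1 = 1
¬P = ¬1 = 0
(P ∨ P) ∨ ¬P = 1 ∨ 0 = 1
P ⊃ P = 1 ⊃ 1 = 5
P ∨ P = 1 ∨ 1 = 1
(P ⊃ P) ∧ (P ∨ P) = 5 ∧ 1 = 1
((P ∨ P) ∨ ¬P) ∨ ((P ⊃ P) ∧ (P ∨ P)) = 1 ∨ 1 = 1
No assignment yields a value below 1, so this is the minimum.

1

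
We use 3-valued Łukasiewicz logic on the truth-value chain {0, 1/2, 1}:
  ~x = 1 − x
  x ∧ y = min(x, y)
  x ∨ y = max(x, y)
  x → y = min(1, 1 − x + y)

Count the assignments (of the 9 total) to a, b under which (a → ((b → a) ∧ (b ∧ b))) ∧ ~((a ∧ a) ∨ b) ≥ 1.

1

a = 0, b = 0 ↦ 1  ≥
a = 0, b = 1/2 ↦ 1/2  <
a = 0, b = 1 ↦ 0  <
a = 1/2, b = 0 ↦ 1/2  <
a = 1/2, b = 1/2 ↦ 1/2  <
a = 1/2, b = 1 ↦ 0  <
a = 1, b = 0 ↦ 0  <
a = 1, b = 1/2 ↦ 0  <
a = 1, b = 1 ↦ 0  <
So 1 of the 9 assignments meets the threshold.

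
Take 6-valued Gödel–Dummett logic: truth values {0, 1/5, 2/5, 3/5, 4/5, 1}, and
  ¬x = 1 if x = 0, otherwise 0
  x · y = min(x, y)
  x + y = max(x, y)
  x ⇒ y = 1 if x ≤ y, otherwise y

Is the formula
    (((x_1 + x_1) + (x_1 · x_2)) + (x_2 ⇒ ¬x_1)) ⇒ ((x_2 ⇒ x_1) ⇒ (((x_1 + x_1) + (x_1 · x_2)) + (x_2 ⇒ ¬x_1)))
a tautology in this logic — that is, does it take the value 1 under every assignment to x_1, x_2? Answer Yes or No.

Yes

At x_1 = 0, x_2 = 3/5, for instance:
x_1 + x_1 = 0 + 0 = 0
x_1 · x_2 = 0 · 3/5 = 0
(x_1 + x_1) + (x_1 · x_2) = 0 + 0 = 0
¬x_1 = ¬0 = 1
x_2 ⇒ ¬x_1 = 3/5 ⇒ 1 = 1
((x_1 + x_1) + (x_1 · x_2)) + (x_2 ⇒ ¬x_1) = 0 + 1 = 1
x_2 ⇒ x_1 = 3/5 ⇒ 0 = 0
(x_2 ⇒ x_1) ⇒ (((x_1 + x_1) + (x_1 · x_2)) + (x_2 ⇒ ¬x_1)) = 0 ⇒ 1 = 1
(((x_1 + x_1) + (x_1 · x_2)) + (x_2 ⇒ ¬x_1)) ⇒ ((x_2 ⇒ x_1) ⇒ (((x_1 + x_1) + (x_1 · x_2)) + (x_2 ⇒ ¬x_1))) = 1 ⇒ 1 = 1
and checking the remaining 35 assignments likewise gives ≥ 1 in every case.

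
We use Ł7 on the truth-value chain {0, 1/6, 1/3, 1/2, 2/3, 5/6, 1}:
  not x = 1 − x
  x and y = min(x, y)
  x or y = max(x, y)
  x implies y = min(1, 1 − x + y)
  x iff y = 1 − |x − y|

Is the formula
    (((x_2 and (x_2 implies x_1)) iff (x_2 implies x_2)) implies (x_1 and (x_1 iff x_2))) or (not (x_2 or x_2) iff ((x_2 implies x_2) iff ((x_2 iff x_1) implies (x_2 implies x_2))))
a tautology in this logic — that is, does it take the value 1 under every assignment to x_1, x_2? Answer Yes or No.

Counterexample: take x_1 = 0, x_2 = 1/6.
x_2 implies x_1 = 1/6 implies 0 = 5/6
x_2 and (x_2 implies x_1) = 1/6 and 5/6 = 1/6
x_2 implies x_2 = 1/6 implies 1/6 = 1
(x_2 and (x_2 implies x_1)) iff (x_2 implies x_2) = 1/6 iff 1 = 1/6
x_1 iff x_2 = 0 iff 1/6 = 5/6
x_1 and (x_1 iff x_2) = 0 and 5/6 = 0
((x_2 and (x_2 implies x_1)) iff (x_2 implies x_2)) implies (x_1 and (x_1 iff x_2)) = 1/6 implies 0 = 5/6
x_2 or x_2 = 1/6 or 1/6 = 1/6
not (x_2 or x_2) = not 1/6 = 5/6
x_2 implies x_2 = 1/6 implies 1/6 = 1
x_2 iff x_1 = 1/6 iff 0 = 5/6
x_2 implies x_2 = 1/6 implies 1/6 = 1
(x_2 iff x_1) implies (x_2 implies x_2) = 5/6 implies 1 = 1
(x_2 implies x_2) iff ((x_2 iff x_1) implies (x_2 implies x_2)) = 1 iff 1 = 1
not (x_2 or x_2) iff ((x_2 implies x_2) iff ((x_2 iff x_1) implies (x_2 implies x_2))) = 5/6 iff 1 = 5/6
(((x_2 and (x_2 implies x_1)) iff (x_2 implies x_2)) implies (x_1 and (x_1 iff x_2))) or (not (x_2 or x_2) iff ((x_2 implies x_2) iff ((x_2 iff x_1) implies (x_2 implies x_2)))) = 5/6 or 5/6 = 5/6
This gives 5/6 ≠ 1.

No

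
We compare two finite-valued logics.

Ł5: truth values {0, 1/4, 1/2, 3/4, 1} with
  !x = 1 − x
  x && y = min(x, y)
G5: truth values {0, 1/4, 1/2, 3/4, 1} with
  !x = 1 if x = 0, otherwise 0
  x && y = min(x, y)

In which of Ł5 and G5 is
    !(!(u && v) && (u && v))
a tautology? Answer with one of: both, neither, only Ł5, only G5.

In Ł5: at u = 1/4, v = 1/4 the value is 3/4 — not a tautology.
In G5: every assignment gives 1 — tautology.

only G5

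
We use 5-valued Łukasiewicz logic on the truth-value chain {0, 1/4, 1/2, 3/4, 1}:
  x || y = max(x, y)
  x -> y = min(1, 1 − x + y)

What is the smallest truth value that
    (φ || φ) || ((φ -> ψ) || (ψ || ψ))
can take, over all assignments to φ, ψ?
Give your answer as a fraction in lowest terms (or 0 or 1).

Take φ = 1/2, ψ = 0:
φ || φ = 1/2 || 1/2 = 1/2
φ -> ψ = 1/2 -> 0 = 1/2
ψ || ψ = 0 || 0 = 0
(φ -> ψ) || (ψ || ψ) = 1/2 || 0 = 1/2
(φ || φ) || ((φ -> ψ) || (ψ || ψ)) = 1/2 || 1/2 = 1/2
No assignment yields a value below 1/2, so this is the minimum.

1/2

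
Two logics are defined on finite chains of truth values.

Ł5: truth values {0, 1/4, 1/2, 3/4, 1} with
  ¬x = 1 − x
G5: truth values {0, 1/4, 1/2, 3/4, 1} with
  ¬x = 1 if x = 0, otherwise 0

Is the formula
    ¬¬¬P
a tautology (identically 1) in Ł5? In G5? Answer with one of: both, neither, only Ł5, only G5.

In Ł5: at P = 1/4 the value is 3/4 — not a tautology.
In G5: at P = 1/4 the value is 0 — not a tautology.

neither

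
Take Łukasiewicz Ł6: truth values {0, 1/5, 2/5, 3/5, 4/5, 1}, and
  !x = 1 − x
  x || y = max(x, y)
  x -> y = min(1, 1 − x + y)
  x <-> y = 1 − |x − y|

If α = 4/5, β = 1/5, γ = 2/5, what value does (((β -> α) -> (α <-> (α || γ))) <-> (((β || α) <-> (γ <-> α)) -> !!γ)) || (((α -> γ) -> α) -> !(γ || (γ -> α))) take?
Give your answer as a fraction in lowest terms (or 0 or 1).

β -> α = 1/5 -> 4/5 = 1
α || γ = 4/5 || 2/5 = 4/5
α <-> (α || γ) = 4/5 <-> 4/5 = 1
(β -> α) -> (α <-> (α || γ)) = 1 -> 1 = 1
β || α = 1/5 || 4/5 = 4/5
γ <-> α = 2/5 <-> 4/5 = 3/5
(β || α) <-> (γ <-> α) = 4/5 <-> 3/5 = 4/5
!γ = !2/5 = 3/5
!!γ = !3/5 = 2/5
((β || α) <-> (γ <-> α)) -> !!γ = 4/5 -> 2/5 = 3/5
((β -> α) -> (α <-> (α || γ))) <-> (((β || α) <-> (γ <-> α)) -> !!γ) = 1 <-> 3/5 = 3/5
α -> γ = 4/5 -> 2/5 = 3/5
(α -> γ) -> α = 3/5 -> 4/5 = 1
γ -> α = 2/5 -> 4/5 = 1
γ || (γ -> α) = 2/5 || 1 = 1
!(γ || (γ -> α)) = !1 = 0
((α -> γ) -> α) -> !(γ || (γ -> α)) = 1 -> 0 = 0
(((β -> α) -> (α <-> (α || γ))) <-> (((β || α) <-> (γ <-> α)) -> !!γ)) || (((α -> γ) -> α) -> !(γ || (γ -> α))) = 3/5 || 0 = 3/5

3/5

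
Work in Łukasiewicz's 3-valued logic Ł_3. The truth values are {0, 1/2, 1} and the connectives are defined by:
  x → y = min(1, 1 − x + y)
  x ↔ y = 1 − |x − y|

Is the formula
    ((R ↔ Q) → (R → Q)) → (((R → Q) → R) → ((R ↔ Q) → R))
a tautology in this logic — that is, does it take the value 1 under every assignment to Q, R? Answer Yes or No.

Q = 0, R = 0 ↦ 1
Q = 0, R = 1/2 ↦ 1
Q = 0, R = 1 ↦ 1
Q = 1/2, R = 0 ↦ 1
Q = 1/2, R = 1/2 ↦ 1
Q = 1/2, R = 1 ↦ 1
Q = 1, R = 0 ↦ 1
Q = 1, R = 1/2 ↦ 1
Q = 1, R = 1 ↦ 1
Every assignment gives a value ≥ 1.

Yes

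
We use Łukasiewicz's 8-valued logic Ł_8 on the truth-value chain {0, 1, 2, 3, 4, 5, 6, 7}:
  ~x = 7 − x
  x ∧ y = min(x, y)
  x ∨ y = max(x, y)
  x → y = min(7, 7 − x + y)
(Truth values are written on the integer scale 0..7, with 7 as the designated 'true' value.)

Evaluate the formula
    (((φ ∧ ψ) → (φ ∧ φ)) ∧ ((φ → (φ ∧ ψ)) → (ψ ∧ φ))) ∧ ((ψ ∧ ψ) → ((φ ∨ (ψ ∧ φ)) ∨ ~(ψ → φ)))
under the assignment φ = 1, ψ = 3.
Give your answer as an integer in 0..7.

1

φ ∧ ψ = 1 ∧ 3 = 1
φ ∧ φ = 1 ∧ 1 = 1
(φ ∧ ψ) → (φ ∧ φ) = 1 → 1 = 7
φ ∧ ψ = 1 ∧ 3 = 1
φ → (φ ∧ ψ) = 1 → 1 = 7
ψ ∧ φ = 3 ∧ 1 = 1
(φ → (φ ∧ ψ)) → (ψ ∧ φ) = 7 → 1 = 1
((φ ∧ ψ) → (φ ∧ φ)) ∧ ((φ → (φ ∧ ψ)) → (ψ ∧ φ)) = 7 ∧ 1 = 1
ψ ∧ ψ = 3 ∧ 3 = 3
ψ ∧ φ = 3 ∧ 1 = 1
φ ∨ (ψ ∧ φ) = 1 ∨ 1 = 1
ψ → φ = 3 → 1 = 5
~(ψ → φ) = ~5 = 2
(φ ∨ (ψ ∧ φ)) ∨ ~(ψ → φ) = 1 ∨ 2 = 2
(ψ ∧ ψ) → ((φ ∨ (ψ ∧ φ)) ∨ ~(ψ → φ)) = 3 → 2 = 6
(((φ ∧ ψ) → (φ ∧ φ)) ∧ ((φ → (φ ∧ ψ)) → (ψ ∧ φ))) ∧ ((ψ ∧ ψ) → ((φ ∨ (ψ ∧ φ)) ∨ ~(ψ → φ))) = 1 ∧ 6 = 1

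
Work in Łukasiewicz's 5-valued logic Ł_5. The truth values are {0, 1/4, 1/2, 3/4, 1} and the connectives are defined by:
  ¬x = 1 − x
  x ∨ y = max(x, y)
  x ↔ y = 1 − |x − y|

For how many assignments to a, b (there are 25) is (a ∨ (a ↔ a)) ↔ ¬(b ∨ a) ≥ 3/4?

4

value 1: 1 assignment (counts)
value 3/4: 3 assignments (counts)
value 1/2: 5 assignments
value 1/4: 7 assignments
value 0: 9 assignments
So 4 of the 25 assignments meet the threshold.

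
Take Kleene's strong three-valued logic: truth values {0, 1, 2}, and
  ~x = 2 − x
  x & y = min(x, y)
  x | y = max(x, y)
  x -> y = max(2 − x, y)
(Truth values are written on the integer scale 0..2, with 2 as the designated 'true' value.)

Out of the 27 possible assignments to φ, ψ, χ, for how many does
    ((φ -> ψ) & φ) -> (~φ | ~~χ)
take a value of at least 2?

17

value 2: 17 assignments (counts)
value 1: 9 assignments
value 0: 1 assignment
So 17 of the 27 assignments meet the threshold.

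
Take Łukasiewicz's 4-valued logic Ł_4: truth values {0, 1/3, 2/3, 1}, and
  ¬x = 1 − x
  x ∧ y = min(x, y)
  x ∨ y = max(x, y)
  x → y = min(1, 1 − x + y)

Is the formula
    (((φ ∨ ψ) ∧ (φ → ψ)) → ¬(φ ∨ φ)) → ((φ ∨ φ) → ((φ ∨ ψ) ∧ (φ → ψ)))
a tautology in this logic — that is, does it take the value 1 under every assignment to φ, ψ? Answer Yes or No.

No

Counterexample: take φ = 2/3, ψ = 0.
φ ∨ ψ = 2/3 ∨ 0 = 2/3
φ → ψ = 2/3 → 0 = 1/3
(φ ∨ ψ) ∧ (φ → ψ) = 2/3 ∧ 1/3 = 1/3
φ ∨ φ = 2/3 ∨ 2/3 = 2/3
¬(φ ∨ φ) = ¬2/3 = 1/3
((φ ∨ ψ) ∧ (φ → ψ)) → ¬(φ ∨ φ) = 1/3 → 1/3 = 1
φ ∨ φ = 2/3 ∨ 2/3 = 2/3
φ ∨ ψ = 2/3 ∨ 0 = 2/3
φ → ψ = 2/3 → 0 = 1/3
(φ ∨ ψ) ∧ (φ → ψ) = 2/3 ∧ 1/3 = 1/3
(φ ∨ φ) → ((φ ∨ ψ) ∧ (φ → ψ)) = 2/3 → 1/3 = 2/3
(((φ ∨ ψ) ∧ (φ → ψ)) → ¬(φ ∨ φ)) → ((φ ∨ φ) → ((φ ∨ ψ) ∧ (φ → ψ))) = 1 → 2/3 = 2/3
This gives 2/3 ≠ 1.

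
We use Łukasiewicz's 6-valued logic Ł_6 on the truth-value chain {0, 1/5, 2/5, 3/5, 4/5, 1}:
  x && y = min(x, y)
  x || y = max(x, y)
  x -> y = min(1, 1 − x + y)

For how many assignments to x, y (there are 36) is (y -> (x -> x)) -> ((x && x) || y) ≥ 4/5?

value 1: 11 assignments (counts)
value 4/5: 9 assignments (counts)
value 3/5: 7 assignments
value 2/5: 5 assignments
value 1/5: 3 assignments
value 0: 1 assignment
So 20 of the 36 assignments meet the threshold.

20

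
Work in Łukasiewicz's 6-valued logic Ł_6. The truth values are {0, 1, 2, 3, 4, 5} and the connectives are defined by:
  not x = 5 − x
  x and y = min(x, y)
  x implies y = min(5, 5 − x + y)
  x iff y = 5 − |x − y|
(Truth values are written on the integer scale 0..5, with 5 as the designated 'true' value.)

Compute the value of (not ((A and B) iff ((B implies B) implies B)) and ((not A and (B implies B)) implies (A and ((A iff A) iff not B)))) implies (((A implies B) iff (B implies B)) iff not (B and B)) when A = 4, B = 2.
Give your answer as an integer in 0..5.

5

A and B = 4 and 2 = 2
B implies B = 2 implies 2 = 5
(B implies B) implies B = 5 implies 2 = 2
(A and B) iff ((B implies B) implies B) = 2 iff 2 = 5
not ((A and B) iff ((B implies B) implies B)) = not 5 = 0
not A = not 4 = 1
B implies B = 2 implies 2 = 5
not A and (B implies B) = 1 and 5 = 1
A iff A = 4 iff 4 = 5
not B = not 2 = 3
(A iff A) iff not B = 5 iff 3 = 3
A and ((A iff A) iff not B) = 4 and 3 = 3
(not A and (B implies B)) implies (A and ((A iff A) iff not B)) = 1 implies 3 = 5
not ((A and B) iff ((B implies B) implies B)) and ((not A and (B implies B)) implies (A and ((A iff A) iff not B))) = 0 and 5 = 0
A implies B = 4 implies 2 = 3
B implies B = 2 implies 2 = 5
(A implies B) iff (B implies B) = 3 iff 5 = 3
B and B = 2 and 2 = 2
not (B and B) = not 2 = 3
((A implies B) iff (B implies B)) iff not (B and B) = 3 iff 3 = 5
(not ((A and B) iff ((B implies B) implies B)) and ((not A and (B implies B)) implies (A and ((A iff A) iff not B)))) implies (((A implies B) iff (B implies B)) iff not (B and B)) = 0 implies 5 = 5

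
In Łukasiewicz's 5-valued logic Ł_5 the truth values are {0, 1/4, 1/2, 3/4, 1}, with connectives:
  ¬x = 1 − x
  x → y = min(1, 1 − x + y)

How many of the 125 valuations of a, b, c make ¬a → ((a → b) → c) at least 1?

82

value 1: 82 assignments (counts)
value 3/4: 16 assignments
value 1/2: 13 assignments
value 1/4: 9 assignments
value 0: 5 assignments
So 82 of the 125 assignments meet the threshold.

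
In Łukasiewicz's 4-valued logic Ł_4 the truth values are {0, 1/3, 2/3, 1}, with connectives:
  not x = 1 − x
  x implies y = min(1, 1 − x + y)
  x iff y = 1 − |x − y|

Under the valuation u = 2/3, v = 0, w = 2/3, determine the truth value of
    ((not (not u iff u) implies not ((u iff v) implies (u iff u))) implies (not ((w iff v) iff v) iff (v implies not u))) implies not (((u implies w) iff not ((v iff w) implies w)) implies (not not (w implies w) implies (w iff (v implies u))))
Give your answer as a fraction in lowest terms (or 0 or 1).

1/3

not u = not 2/3 = 1/3
not u iff u = 1/3 iff 2/3 = 2/3
not (not u iff u) = not 2/3 = 1/3
u iff v = 2/3 iff 0 = 1/3
u iff u = 2/3 iff 2/3 = 1
(u iff v) implies (u iff u) = 1/3 implies 1 = 1
not ((u iff v) implies (u iff u)) = not 1 = 0
not (not u iff u) implies not ((u iff v) implies (u iff u)) = 1/3 implies 0 = 2/3
w iff v = 2/3 iff 0 = 1/3
(w iff v) iff v = 1/3 iff 0 = 2/3
not ((w iff v) iff v) = not 2/3 = 1/3
not u = not 2/3 = 1/3
v implies not u = 0 implies 1/3 = 1
not ((w iff v) iff v) iff (v implies not u) = 1/3 iff 1 = 1/3
(not (not u iff u) implies not ((u iff v) implies (u iff u))) implies (not ((w iff v) iff v) iff (v implies not u)) = 2/3 implies 1/3 = 2/3
u implies w = 2/3 implies 2/3 = 1
v iff w = 0 iff 2/3 = 1/3
(v iff w) implies w = 1/3 implies 2/3 = 1
not ((v iff w) implies w) = not 1 = 0
(u implies w) iff not ((v iff w) implies w) = 1 iff 0 = 0
w implies w = 2/3 implies 2/3 = 1
not (w implies w) = not 1 = 0
not not (w implies w) = not 0 = 1
v implies u = 0 implies 2/3 = 1
w iff (v implies u) = 2/3 iff 1 = 2/3
not not (w implies w) implies (w iff (v implies u)) = 1 implies 2/3 = 2/3
((u implies w) iff not ((v iff w) implies w)) implies (not not (w implies w) implies (w iff (v implies u))) = 0 implies 2/3 = 1
not (((u implies w) iff not ((v iff w) implies w)) implies (not not (w implies w) implies (w iff (v implies u)))) = not 1 = 0
((not (not u iff u) implies not ((u iff v) implies (u iff u))) implies (not ((w iff v) iff v) iff (v implies not u))) implies not (((u implies w) iff not ((v iff w) implies w)) implies (not not (w implies w) implies (w iff (v implies u)))) = 2/3 implies 0 = 1/3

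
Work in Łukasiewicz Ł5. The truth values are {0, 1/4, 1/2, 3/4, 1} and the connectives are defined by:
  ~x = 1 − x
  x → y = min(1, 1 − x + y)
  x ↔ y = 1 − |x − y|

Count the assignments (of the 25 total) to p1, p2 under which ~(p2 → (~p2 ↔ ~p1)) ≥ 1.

1

value 1: 1 assignment (counts)
value 3/4: 1 assignment
value 1/2: 2 assignments
value 1/4: 2 assignments
value 0: 19 assignments
So 1 of the 25 assignments meets the threshold.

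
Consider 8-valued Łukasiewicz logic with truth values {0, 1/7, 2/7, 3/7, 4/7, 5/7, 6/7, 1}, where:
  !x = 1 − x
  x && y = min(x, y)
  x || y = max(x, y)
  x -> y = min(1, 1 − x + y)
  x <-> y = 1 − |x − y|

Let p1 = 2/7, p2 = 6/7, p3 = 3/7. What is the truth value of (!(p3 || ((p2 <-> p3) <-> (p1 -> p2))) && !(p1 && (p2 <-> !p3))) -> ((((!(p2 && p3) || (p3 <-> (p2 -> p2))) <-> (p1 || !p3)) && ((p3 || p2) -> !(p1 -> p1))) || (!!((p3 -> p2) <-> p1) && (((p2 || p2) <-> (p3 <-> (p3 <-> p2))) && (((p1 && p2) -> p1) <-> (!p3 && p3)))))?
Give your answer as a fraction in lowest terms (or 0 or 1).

p2 <-> p3 = 6/7 <-> 3/7 = 4/7
p1 -> p2 = 2/7 -> 6/7 = 1
(p2 <-> p3) <-> (p1 -> p2) = 4/7 <-> 1 = 4/7
p3 || ((p2 <-> p3) <-> (p1 -> p2)) = 3/7 || 4/7 = 4/7
!(p3 || ((p2 <-> p3) <-> (p1 -> p2))) = !4/7 = 3/7
!p3 = !3/7 = 4/7
p2 <-> !p3 = 6/7 <-> 4/7 = 5/7
p1 && (p2 <-> !p3) = 2/7 && 5/7 = 2/7
!(p1 && (p2 <-> !p3)) = !2/7 = 5/7
!(p3 || ((p2 <-> p3) <-> (p1 -> p2))) && !(p1 && (p2 <-> !p3)) = 3/7 && 5/7 = 3/7
p2 && p3 = 6/7 && 3/7 = 3/7
!(p2 && p3) = !3/7 = 4/7
p2 -> p2 = 6/7 -> 6/7 = 1
p3 <-> (p2 -> p2) = 3/7 <-> 1 = 3/7
!(p2 && p3) || (p3 <-> (p2 -> p2)) = 4/7 || 3/7 = 4/7
!p3 = !3/7 = 4/7
p1 || !p3 = 2/7 || 4/7 = 4/7
(!(p2 && p3) || (p3 <-> (p2 -> p2))) <-> (p1 || !p3) = 4/7 <-> 4/7 = 1
p3 || p2 = 3/7 || 6/7 = 6/7
p1 -> p1 = 2/7 -> 2/7 = 1
!(p1 -> p1) = !1 = 0
(p3 || p2) -> !(p1 -> p1) = 6/7 -> 0 = 1/7
((!(p2 && p3) || (p3 <-> (p2 -> p2))) <-> (p1 || !p3)) && ((p3 || p2) -> !(p1 -> p1)) = 1 && 1/7 = 1/7
p3 -> p2 = 3/7 -> 6/7 = 1
(p3 -> p2) <-> p1 = 1 <-> 2/7 = 2/7
!((p3 -> p2) <-> p1) = !2/7 = 5/7
!!((p3 -> p2) <-> p1) = !5/7 = 2/7
p2 || p2 = 6/7 || 6/7 = 6/7
p3 <-> p2 = 3/7 <-> 6/7 = 4/7
p3 <-> (p3 <-> p2) = 3/7 <-> 4/7 = 6/7
(p2 || p2) <-> (p3 <-> (p3 <-> p2)) = 6/7 <-> 6/7 = 1
p1 && p2 = 2/7 && 6/7 = 2/7
(p1 && p2) -> p1 = 2/7 -> 2/7 = 1
!p3 = !3/7 = 4/7
!p3 && p3 = 4/7 && 3/7 = 3/7
((p1 && p2) -> p1) <-> (!p3 && p3) = 1 <-> 3/7 = 3/7
((p2 || p2) <-> (p3 <-> (p3 <-> p2))) && (((p1 && p2) -> p1) <-> (!p3 && p3)) = 1 && 3/7 = 3/7
!!((p3 -> p2) <-> p1) && (((p2 || p2) <-> (p3 <-> (p3 <-> p2))) && (((p1 && p2) -> p1) <-> (!p3 && p3))) = 2/7 && 3/7 = 2/7
(((!(p2 && p3) || (p3 <-> (p2 -> p2))) <-> (p1 || !p3)) && ((p3 || p2) -> !(p1 -> p1))) || (!!((p3 -> p2) <-> p1) && (((p2 || p2) <-> (p3 <-> (p3 <-> p2))) && (((p1 && p2) -> p1) <-> (!p3 && p3)))) = 1/7 || 2/7 = 2/7
(!(p3 || ((p2 <-> p3) <-> (p1 -> p2))) && !(p1 && (p2 <-> !p3))) -> ((((!(p2 && p3) || (p3 <-> (p2 -> p2))) <-> (p1 || !p3)) && ((p3 || p2) -> !(p1 -> p1))) || (!!((p3 -> p2) <-> p1) && (((p2 || p2) <-> (p3 <-> (p3 <-> p2))) && (((p1 && p2) -> p1) <-> (!p3 && p3))))) = 3/7 -> 2/7 = 6/7

6/7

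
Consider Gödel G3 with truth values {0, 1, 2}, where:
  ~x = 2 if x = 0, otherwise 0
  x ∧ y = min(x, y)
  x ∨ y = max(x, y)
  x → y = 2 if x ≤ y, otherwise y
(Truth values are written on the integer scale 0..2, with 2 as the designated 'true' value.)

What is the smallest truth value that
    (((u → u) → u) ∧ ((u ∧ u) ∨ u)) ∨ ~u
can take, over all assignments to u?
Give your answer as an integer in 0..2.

1

Take u = 1:
u → u = 1 → 1 = 2
(u → u) → u = 2 → 1 = 1
u ∧ u = 1 ∧ 1 = 1
(u ∧ u) ∨ u = 1 ∨ 1 = 1
((u → u) → u) ∧ ((u ∧ u) ∨ u) = 1 ∧ 1 = 1
~u = ~1 = 0
(((u → u) → u) ∧ ((u ∧ u) ∨ u)) ∨ ~u = 1 ∨ 0 = 1
No assignment yields a value below 1, so this is the minimum.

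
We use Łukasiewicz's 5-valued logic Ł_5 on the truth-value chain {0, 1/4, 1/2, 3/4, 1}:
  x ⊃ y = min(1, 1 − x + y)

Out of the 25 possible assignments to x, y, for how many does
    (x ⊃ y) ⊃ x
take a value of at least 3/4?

value 1: 9 assignments (counts)
value 3/4: 3 assignments (counts)
value 1/2: 4 assignments
value 1/4: 4 assignments
value 0: 5 assignments
So 12 of the 25 assignments meet the threshold.

12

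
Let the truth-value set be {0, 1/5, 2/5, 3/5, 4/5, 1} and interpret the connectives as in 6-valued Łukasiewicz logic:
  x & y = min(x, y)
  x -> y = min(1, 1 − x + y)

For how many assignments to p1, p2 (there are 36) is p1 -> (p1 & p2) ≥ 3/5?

30

value 1: 21 assignments (counts)
value 4/5: 5 assignments (counts)
value 3/5: 4 assignments (counts)
value 2/5: 3 assignments
value 1/5: 2 assignments
value 0: 1 assignment
So 30 of the 36 assignments meet the threshold.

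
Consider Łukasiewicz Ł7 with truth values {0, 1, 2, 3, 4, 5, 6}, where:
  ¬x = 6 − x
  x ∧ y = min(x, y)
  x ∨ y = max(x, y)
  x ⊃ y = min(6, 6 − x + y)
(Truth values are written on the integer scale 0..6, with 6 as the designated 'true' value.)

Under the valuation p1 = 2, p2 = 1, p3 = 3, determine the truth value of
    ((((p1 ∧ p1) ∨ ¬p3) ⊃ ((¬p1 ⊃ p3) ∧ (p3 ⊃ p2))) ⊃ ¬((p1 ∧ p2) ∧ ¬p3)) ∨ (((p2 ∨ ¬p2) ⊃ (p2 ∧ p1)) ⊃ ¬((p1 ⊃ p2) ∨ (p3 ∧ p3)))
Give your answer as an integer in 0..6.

p1 ∧ p1 = 2 ∧ 2 = 2
¬p3 = ¬3 = 3
(p1 ∧ p1) ∨ ¬p3 = 2 ∨ 3 = 3
¬p1 = ¬2 = 4
¬p1 ⊃ p3 = 4 ⊃ 3 = 5
p3 ⊃ p2 = 3 ⊃ 1 = 4
(¬p1 ⊃ p3) ∧ (p3 ⊃ p2) = 5 ∧ 4 = 4
((p1 ∧ p1) ∨ ¬p3) ⊃ ((¬p1 ⊃ p3) ∧ (p3 ⊃ p2)) = 3 ⊃ 4 = 6
p1 ∧ p2 = 2 ∧ 1 = 1
¬p3 = ¬3 = 3
(p1 ∧ p2) ∧ ¬p3 = 1 ∧ 3 = 1
¬((p1 ∧ p2) ∧ ¬p3) = ¬1 = 5
(((p1 ∧ p1) ∨ ¬p3) ⊃ ((¬p1 ⊃ p3) ∧ (p3 ⊃ p2))) ⊃ ¬((p1 ∧ p2) ∧ ¬p3) = 6 ⊃ 5 = 5
¬p2 = ¬1 = 5
p2 ∨ ¬p2 = 1 ∨ 5 = 5
p2 ∧ p1 = 1 ∧ 2 = 1
(p2 ∨ ¬p2) ⊃ (p2 ∧ p1) = 5 ⊃ 1 = 2
p1 ⊃ p2 = 2 ⊃ 1 = 5
p3 ∧ p3 = 3 ∧ 3 = 3
(p1 ⊃ p2) ∨ (p3 ∧ p3) = 5 ∨ 3 = 5
¬((p1 ⊃ p2) ∨ (p3 ∧ p3)) = ¬5 = 1
((p2 ∨ ¬p2) ⊃ (p2 ∧ p1)) ⊃ ¬((p1 ⊃ p2) ∨ (p3 ∧ p3)) = 2 ⊃ 1 = 5
((((p1 ∧ p1) ∨ ¬p3) ⊃ ((¬p1 ⊃ p3) ∧ (p3 ⊃ p2))) ⊃ ¬((p1 ∧ p2) ∧ ¬p3)) ∨ (((p2 ∨ ¬p2) ⊃ (p2 ∧ p1)) ⊃ ¬((p1 ⊃ p2) ∨ (p3 ∧ p3))) = 5 ∨ 5 = 5

5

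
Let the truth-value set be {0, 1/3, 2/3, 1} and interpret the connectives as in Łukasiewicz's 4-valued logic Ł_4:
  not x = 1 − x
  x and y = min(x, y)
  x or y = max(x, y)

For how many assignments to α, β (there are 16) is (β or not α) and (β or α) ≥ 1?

α = 0, β = 0 ↦ 0  <
α = 0, β = 1/3 ↦ 1/3  <
α = 0, β = 2/3 ↦ 2/3  <
α = 0, β = 1 ↦ 1  ≥
α = 1/3, β = 0 ↦ 1/3  <
α = 1/3, β = 1/3 ↦ 1/3  <
α = 1/3, β = 2/3 ↦ 2/3  <
α = 1/3, β = 1 ↦ 1  ≥
α = 2/3, β = 0 ↦ 1/3  <
α = 2/3, β = 1/3 ↦ 1/3  <
α = 2/3, β = 2/3 ↦ 2/3  <
α = 2/3, β = 1 ↦ 1  ≥
α = 1, β = 0 ↦ 0  <
α = 1, β = 1/3 ↦ 1/3  <
α = 1, β = 2/3 ↦ 2/3  <
α = 1, β = 1 ↦ 1  ≥
So 4 of the 16 assignments meet the threshold.

4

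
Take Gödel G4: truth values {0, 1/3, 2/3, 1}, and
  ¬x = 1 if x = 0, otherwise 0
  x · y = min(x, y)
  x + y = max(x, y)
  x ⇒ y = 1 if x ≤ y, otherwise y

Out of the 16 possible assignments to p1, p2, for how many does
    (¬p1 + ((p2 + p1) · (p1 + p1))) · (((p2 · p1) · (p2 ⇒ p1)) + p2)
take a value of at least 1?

p1 = 0, p2 = 0 ↦ 0  <
p1 = 0, p2 = 1/3 ↦ 1/3  <
p1 = 0, p2 = 2/3 ↦ 2/3  <
p1 = 0, p2 = 1 ↦ 1  ≥
p1 = 1/3, p2 = 0 ↦ 0  <
p1 = 1/3, p2 = 1/3 ↦ 1/3  <
p1 = 1/3, p2 = 2/3 ↦ 1/3  <
p1 = 1/3, p2 = 1 ↦ 1/3  <
p1 = 2/3, p2 = 0 ↦ 0  <
p1 = 2/3, p2 = 1/3 ↦ 1/3  <
p1 = 2/3, p2 = 2/3 ↦ 2/3  <
p1 = 2/3, p2 = 1 ↦ 2/3  <
p1 = 1, p2 = 0 ↦ 0  <
p1 = 1, p2 = 1/3 ↦ 1/3  <
p1 = 1, p2 = 2/3 ↦ 2/3  <
p1 = 1, p2 = 1 ↦ 1  ≥
So 2 of the 16 assignments meet the threshold.

2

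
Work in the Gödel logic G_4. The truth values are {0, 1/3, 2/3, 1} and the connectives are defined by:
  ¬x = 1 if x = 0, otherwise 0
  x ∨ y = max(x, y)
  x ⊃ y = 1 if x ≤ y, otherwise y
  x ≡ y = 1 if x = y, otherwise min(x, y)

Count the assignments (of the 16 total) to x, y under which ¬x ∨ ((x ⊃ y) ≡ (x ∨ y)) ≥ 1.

x = 0, y = 0 ↦ 1  ≥
x = 0, y = 1/3 ↦ 1  ≥
x = 0, y = 2/3 ↦ 1  ≥
x = 0, y = 1 ↦ 1  ≥
x = 1/3, y = 0 ↦ 0  <
x = 1/3, y = 1/3 ↦ 1/3  <
x = 1/3, y = 2/3 ↦ 2/3  <
x = 1/3, y = 1 ↦ 1  ≥
x = 2/3, y = 0 ↦ 0  <
x = 2/3, y = 1/3 ↦ 1/3  <
x = 2/3, y = 2/3 ↦ 2/3  <
x = 2/3, y = 1 ↦ 1  ≥
x = 1, y = 0 ↦ 0  <
x = 1, y = 1/3 ↦ 1/3  <
x = 1, y = 2/3 ↦ 2/3  <
x = 1, y = 1 ↦ 1  ≥
So 7 of the 16 assignments meet the threshold.

7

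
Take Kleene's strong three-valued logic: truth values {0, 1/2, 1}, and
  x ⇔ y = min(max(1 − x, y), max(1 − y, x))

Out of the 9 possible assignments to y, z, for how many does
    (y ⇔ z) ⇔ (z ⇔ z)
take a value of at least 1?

2

y = 0, z = 0 ↦ 1  ≥
y = 0, z = 1/2 ↦ 1/2  <
y = 0, z = 1 ↦ 0  <
y = 1/2, z = 0 ↦ 1/2  <
y = 1/2, z = 1/2 ↦ 1/2  <
y = 1/2, z = 1 ↦ 1/2  <
y = 1, z = 0 ↦ 0  <
y = 1, z = 1/2 ↦ 1/2  <
y = 1, z = 1 ↦ 1  ≥
So 2 of the 9 assignments meet the threshold.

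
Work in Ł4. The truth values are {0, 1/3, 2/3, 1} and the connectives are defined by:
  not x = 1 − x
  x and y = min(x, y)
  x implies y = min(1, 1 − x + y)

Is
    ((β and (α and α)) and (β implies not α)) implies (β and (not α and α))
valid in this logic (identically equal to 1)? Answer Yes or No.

Counterexample: take α = 2/3, β = 2/3.
α and α = 2/3 and 2/3 = 2/3
β and (α and α) = 2/3 and 2/3 = 2/3
not α = not 2/3 = 1/3
β implies not α = 2/3 implies 1/3 = 2/3
(β and (α and α)) and (β implies not α) = 2/3 and 2/3 = 2/3
not α = not 2/3 = 1/3
not α and α = 1/3 and 2/3 = 1/3
β and (not α and α) = 2/3 and 1/3 = 1/3
((β and (α and α)) and (β implies not α)) implies (β and (not α and α)) = 2/3 implies 1/3 = 2/3
This gives 2/3 ≠ 1.

No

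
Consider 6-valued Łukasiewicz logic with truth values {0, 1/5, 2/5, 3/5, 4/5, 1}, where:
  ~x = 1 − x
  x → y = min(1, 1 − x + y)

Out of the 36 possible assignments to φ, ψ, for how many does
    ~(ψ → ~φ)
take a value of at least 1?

value 1: 1 assignment (counts)
value 4/5: 2 assignments
value 3/5: 3 assignments
value 2/5: 4 assignments
value 1/5: 5 assignments
value 0: 21 assignments
So 1 of the 36 assignments meets the threshold.

1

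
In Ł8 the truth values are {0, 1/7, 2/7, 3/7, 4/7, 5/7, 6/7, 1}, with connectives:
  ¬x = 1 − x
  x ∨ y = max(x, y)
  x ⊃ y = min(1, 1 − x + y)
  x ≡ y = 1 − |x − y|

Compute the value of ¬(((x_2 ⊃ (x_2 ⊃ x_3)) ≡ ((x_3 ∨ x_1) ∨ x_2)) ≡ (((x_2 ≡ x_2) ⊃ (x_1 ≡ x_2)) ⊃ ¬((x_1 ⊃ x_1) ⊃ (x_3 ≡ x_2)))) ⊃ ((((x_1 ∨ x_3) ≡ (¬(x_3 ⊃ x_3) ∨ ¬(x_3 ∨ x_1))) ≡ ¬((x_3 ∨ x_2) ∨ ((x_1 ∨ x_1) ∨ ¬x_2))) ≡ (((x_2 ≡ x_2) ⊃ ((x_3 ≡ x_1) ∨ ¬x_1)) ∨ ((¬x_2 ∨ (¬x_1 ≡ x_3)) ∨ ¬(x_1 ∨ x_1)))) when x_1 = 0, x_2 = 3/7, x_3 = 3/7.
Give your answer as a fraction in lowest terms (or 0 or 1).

1

x_2 ⊃ x_3 = 3/7 ⊃ 3/7 = 1
x_2 ⊃ (x_2 ⊃ x_3) = 3/7 ⊃ 1 = 1
x_3 ∨ x_1 = 3/7 ∨ 0 = 3/7
(x_3 ∨ x_1) ∨ x_2 = 3/7 ∨ 3/7 = 3/7
(x_2 ⊃ (x_2 ⊃ x_3)) ≡ ((x_3 ∨ x_1) ∨ x_2) = 1 ≡ 3/7 = 3/7
x_2 ≡ x_2 = 3/7 ≡ 3/7 = 1
x_1 ≡ x_2 = 0 ≡ 3/7 = 4/7
(x_2 ≡ x_2) ⊃ (x_1 ≡ x_2) = 1 ⊃ 4/7 = 4/7
x_1 ⊃ x_1 = 0 ⊃ 0 = 1
x_3 ≡ x_2 = 3/7 ≡ 3/7 = 1
(x_1 ⊃ x_1) ⊃ (x_3 ≡ x_2) = 1 ⊃ 1 = 1
¬((x_1 ⊃ x_1) ⊃ (x_3 ≡ x_2)) = ¬1 = 0
((x_2 ≡ x_2) ⊃ (x_1 ≡ x_2)) ⊃ ¬((x_1 ⊃ x_1) ⊃ (x_3 ≡ x_2)) = 4/7 ⊃ 0 = 3/7
((x_2 ⊃ (x_2 ⊃ x_3)) ≡ ((x_3 ∨ x_1) ∨ x_2)) ≡ (((x_2 ≡ x_2) ⊃ (x_1 ≡ x_2)) ⊃ ¬((x_1 ⊃ x_1) ⊃ (x_3 ≡ x_2))) = 3/7 ≡ 3/7 = 1
¬(((x_2 ⊃ (x_2 ⊃ x_3)) ≡ ((x_3 ∨ x_1) ∨ x_2)) ≡ (((x_2 ≡ x_2) ⊃ (x_1 ≡ x_2)) ⊃ ¬((x_1 ⊃ x_1) ⊃ (x_3 ≡ x_2)))) = ¬1 = 0
x_1 ∨ x_3 = 0 ∨ 3/7 = 3/7
x_3 ⊃ x_3 = 3/7 ⊃ 3/7 = 1
¬(x_3 ⊃ x_3) = ¬1 = 0
x_3 ∨ x_1 = 3/7 ∨ 0 = 3/7
¬(x_3 ∨ x_1) = ¬3/7 = 4/7
¬(x_3 ⊃ x_3) ∨ ¬(x_3 ∨ x_1) = 0 ∨ 4/7 = 4/7
(x_1 ∨ x_3) ≡ (¬(x_3 ⊃ x_3) ∨ ¬(x_3 ∨ x_1)) = 3/7 ≡ 4/7 = 6/7
x_3 ∨ x_2 = 3/7 ∨ 3/7 = 3/7
x_1 ∨ x_1 = 0 ∨ 0 = 0
¬x_2 = ¬3/7 = 4/7
(x_1 ∨ x_1) ∨ ¬x_2 = 0 ∨ 4/7 = 4/7
(x_3 ∨ x_2) ∨ ((x_1 ∨ x_1) ∨ ¬x_2) = 3/7 ∨ 4/7 = 4/7
¬((x_3 ∨ x_2) ∨ ((x_1 ∨ x_1) ∨ ¬x_2)) = ¬4/7 = 3/7
((x_1 ∨ x_3) ≡ (¬(x_3 ⊃ x_3) ∨ ¬(x_3 ∨ x_1))) ≡ ¬((x_3 ∨ x_2) ∨ ((x_1 ∨ x_1) ∨ ¬x_2)) = 6/7 ≡ 3/7 = 4/7
x_2 ≡ x_2 = 3/7 ≡ 3/7 = 1
x_3 ≡ x_1 = 3/7 ≡ 0 = 4/7
¬x_1 = ¬0 = 1
(x_3 ≡ x_1) ∨ ¬x_1 = 4/7 ∨ 1 = 1
(x_2 ≡ x_2) ⊃ ((x_3 ≡ x_1) ∨ ¬x_1) = 1 ⊃ 1 = 1
¬x_2 = ¬3/7 = 4/7
¬x_1 = ¬0 = 1
¬x_1 ≡ x_3 = 1 ≡ 3/7 = 3/7
¬x_2 ∨ (¬x_1 ≡ x_3) = 4/7 ∨ 3/7 = 4/7
x_1 ∨ x_1 = 0 ∨ 0 = 0
¬(x_1 ∨ x_1) = ¬0 = 1
(¬x_2 ∨ (¬x_1 ≡ x_3)) ∨ ¬(x_1 ∨ x_1) = 4/7 ∨ 1 = 1
((x_2 ≡ x_2) ⊃ ((x_3 ≡ x_1) ∨ ¬x_1)) ∨ ((¬x_2 ∨ (¬x_1 ≡ x_3)) ∨ ¬(x_1 ∨ x_1)) = 1 ∨ 1 = 1
(((x_1 ∨ x_3) ≡ (¬(x_3 ⊃ x_3) ∨ ¬(x_3 ∨ x_1))) ≡ ¬((x_3 ∨ x_2) ∨ ((x_1 ∨ x_1) ∨ ¬x_2))) ≡ (((x_2 ≡ x_2) ⊃ ((x_3 ≡ x_1) ∨ ¬x_1)) ∨ ((¬x_2 ∨ (¬x_1 ≡ x_3)) ∨ ¬(x_1 ∨ x_1))) = 4/7 ≡ 1 = 4/7
¬(((x_2 ⊃ (x_2 ⊃ x_3)) ≡ ((x_3 ∨ x_1) ∨ x_2)) ≡ (((x_2 ≡ x_2) ⊃ (x_1 ≡ x_2)) ⊃ ¬((x_1 ⊃ x_1) ⊃ (x_3 ≡ x_2)))) ⊃ ((((x_1 ∨ x_3) ≡ (¬(x_3 ⊃ x_3) ∨ ¬(x_3 ∨ x_1))) ≡ ¬((x_3 ∨ x_2) ∨ ((x_1 ∨ x_1) ∨ ¬x_2))) ≡ (((x_2 ≡ x_2) ⊃ ((x_3 ≡ x_1) ∨ ¬x_1)) ∨ ((¬x_2 ∨ (¬x_1 ≡ x_3)) ∨ ¬(x_1 ∨ x_1)))) = 0 ⊃ 4/7 = 1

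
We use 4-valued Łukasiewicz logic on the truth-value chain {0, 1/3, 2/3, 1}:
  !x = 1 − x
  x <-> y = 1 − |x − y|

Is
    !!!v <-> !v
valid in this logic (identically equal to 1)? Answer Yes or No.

v = 0 ↦ 1
v = 1/3 ↦ 1
v = 2/3 ↦ 1
v = 1 ↦ 1
Every assignment gives a value ≥ 1.

Yes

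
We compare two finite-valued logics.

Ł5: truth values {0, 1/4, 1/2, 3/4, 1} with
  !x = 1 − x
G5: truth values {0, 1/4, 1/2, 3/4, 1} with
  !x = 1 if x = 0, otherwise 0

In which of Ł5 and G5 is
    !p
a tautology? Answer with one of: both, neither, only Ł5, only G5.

neither

In Ł5: at p = 1/4 the value is 3/4 — not a tautology.
In G5: at p = 1/4 the value is 0 — not a tautology.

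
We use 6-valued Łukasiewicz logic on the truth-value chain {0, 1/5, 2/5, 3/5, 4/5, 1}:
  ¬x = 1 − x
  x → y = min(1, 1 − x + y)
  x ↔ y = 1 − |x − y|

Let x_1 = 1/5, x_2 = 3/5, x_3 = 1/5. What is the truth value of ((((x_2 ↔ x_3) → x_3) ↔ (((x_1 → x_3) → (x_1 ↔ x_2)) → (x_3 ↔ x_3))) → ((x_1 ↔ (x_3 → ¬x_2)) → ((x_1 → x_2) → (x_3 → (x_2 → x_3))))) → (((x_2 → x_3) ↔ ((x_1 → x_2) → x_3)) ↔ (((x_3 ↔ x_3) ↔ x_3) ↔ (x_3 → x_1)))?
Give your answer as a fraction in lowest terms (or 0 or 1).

3/5

x_2 ↔ x_3 = 3/5 ↔ 1/5 = 3/5
(x_2 ↔ x_3) → x_3 = 3/5 → 1/5 = 3/5
x_1 → x_3 = 1/5 → 1/5 = 1
x_1 ↔ x_2 = 1/5 ↔ 3/5 = 3/5
(x_1 → x_3) → (x_1 ↔ x_2) = 1 → 3/5 = 3/5
x_3 ↔ x_3 = 1/5 ↔ 1/5 = 1
((x_1 → x_3) → (x_1 ↔ x_2)) → (x_3 ↔ x_3) = 3/5 → 1 = 1
((x_2 ↔ x_3) → x_3) ↔ (((x_1 → x_3) → (x_1 ↔ x_2)) → (x_3 ↔ x_3)) = 3/5 ↔ 1 = 3/5
¬x_2 = ¬3/5 = 2/5
x_3 → ¬x_2 = 1/5 → 2/5 = 1
x_1 ↔ (x_3 → ¬x_2) = 1/5 ↔ 1 = 1/5
x_1 → x_2 = 1/5 → 3/5 = 1
x_2 → x_3 = 3/5 → 1/5 = 3/5
x_3 → (x_2 → x_3) = 1/5 → 3/5 = 1
(x_1 → x_2) → (x_3 → (x_2 → x_3)) = 1 → 1 = 1
(x_1 ↔ (x_3 → ¬x_2)) → ((x_1 → x_2) → (x_3 → (x_2 → x_3))) = 1/5 → 1 = 1
(((x_2 ↔ x_3) → x_3) ↔ (((x_1 → x_3) → (x_1 ↔ x_2)) → (x_3 ↔ x_3))) → ((x_1 ↔ (x_3 → ¬x_2)) → ((x_1 → x_2) → (x_3 → (x_2 → x_3)))) = 3/5 → 1 = 1
x_2 → x_3 = 3/5 → 1/5 = 3/5
x_1 → x_2 = 1/5 → 3/5 = 1
(x_1 → x_2) → x_3 = 1 → 1/5 = 1/5
(x_2 → x_3) ↔ ((x_1 → x_2) → x_3) = 3/5 ↔ 1/5 = 3/5
x_3 ↔ x_3 = 1/5 ↔ 1/5 = 1
(x_3 ↔ x_3) ↔ x_3 = 1 ↔ 1/5 = 1/5
x_3 → x_1 = 1/5 → 1/5 = 1
((x_3 ↔ x_3) ↔ x_3) ↔ (x_3 → x_1) = 1/5 ↔ 1 = 1/5
((x_2 → x_3) ↔ ((x_1 → x_2) → x_3)) ↔ (((x_3 ↔ x_3) ↔ x_3) ↔ (x_3 → x_1)) = 3/5 ↔ 1/5 = 3/5
((((x_2 ↔ x_3) → x_3) ↔ (((x_1 → x_3) → (x_1 ↔ x_2)) → (x_3 ↔ x_3))) → ((x_1 ↔ (x_3 → ¬x_2)) → ((x_1 → x_2) → (x_3 → (x_2 → x_3))))) → (((x_2 → x_3) ↔ ((x_1 → x_2) → x_3)) ↔ (((x_3 ↔ x_3) ↔ x_3) ↔ (x_3 → x_1))) = 1 → 3/5 = 3/5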